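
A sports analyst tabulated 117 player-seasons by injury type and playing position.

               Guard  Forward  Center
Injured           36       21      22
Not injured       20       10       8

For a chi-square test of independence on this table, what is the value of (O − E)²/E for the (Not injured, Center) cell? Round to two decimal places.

Row total (Not injured) = 38; column total (Center) = 30; N = 117.
Expected count E = 38 × 30 / 117 = 9.744.
Contribution = (O − E)²/E = (8 − 9.744)² / 9.744 = 0.31.

0.31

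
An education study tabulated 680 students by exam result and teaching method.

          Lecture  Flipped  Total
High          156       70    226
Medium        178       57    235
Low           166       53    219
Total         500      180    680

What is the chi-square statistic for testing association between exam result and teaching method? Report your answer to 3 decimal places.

3.526

Grand total N = 680.
Expected counts (row total × column total / N):
  High, Lecture: 226×500/680 = 166.1765
  High, Flipped: 226×180/680 = 59.8235
  Medium, Lecture: 235×500/680 = 172.7941
  Medium, Flipped: 235×180/680 = 62.2059
  Low, Lecture: 219×500/680 = 161.0294
  Low, Flipped: 219×180/680 = 57.9706
Contributions (O − E)²/E:
  (156 − 166.1765)²/166.1765 = 0.6232
  (70 − 59.8235)²/59.8235 = 1.7311
  (178 − 172.7941)²/172.7941 = 0.1568
  (57 − 62.2059)²/62.2059 = 0.4357
  (166 − 161.0294)²/161.0294 = 0.1534
  (53 − 57.9706)²/57.9706 = 0.4262
χ² = 0.6232 + 1.7311 + 0.1568 + 0.4357 + 0.1534 + 0.4262 = 3.526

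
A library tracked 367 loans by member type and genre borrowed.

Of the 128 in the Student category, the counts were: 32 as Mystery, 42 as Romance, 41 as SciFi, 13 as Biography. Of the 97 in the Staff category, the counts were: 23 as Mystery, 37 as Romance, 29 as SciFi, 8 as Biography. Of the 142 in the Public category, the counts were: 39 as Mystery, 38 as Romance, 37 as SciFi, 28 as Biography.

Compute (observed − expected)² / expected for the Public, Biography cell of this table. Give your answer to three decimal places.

4.311

Row total (Public) = 142; column total (Biography) = 49; N = 367.
Expected count E = 142 × 49 / 367 = 18.9591.
Contribution = (O − E)²/E = (28 − 18.9591)² / 18.9591 = 4.311.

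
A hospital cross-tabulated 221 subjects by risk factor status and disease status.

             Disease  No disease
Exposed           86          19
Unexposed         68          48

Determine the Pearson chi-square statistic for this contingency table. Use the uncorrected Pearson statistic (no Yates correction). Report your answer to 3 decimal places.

14.144

Row totals: 105, 116. Column totals: 154, 67. Grand total N = 221.
Expected counts (row total × column total / N):
  Exposed, Disease: 105×154/221 = 73.1674
  Exposed, No disease: 105×67/221 = 31.8326
  Unexposed, Disease: 116×154/221 = 80.8326
  Unexposed, No disease: 116×67/221 = 35.1674
Contributions (O − E)²/E:
  (86 − 73.1674)²/73.1674 = 2.2507
  (19 − 31.8326)²/31.8326 = 5.1732
  (68 − 80.8326)²/80.8326 = 2.0372
  (48 − 35.1674)²/35.1674 = 4.6826
χ² = 2.2507 + 5.1732 + 2.0372 + 4.6826 = 14.144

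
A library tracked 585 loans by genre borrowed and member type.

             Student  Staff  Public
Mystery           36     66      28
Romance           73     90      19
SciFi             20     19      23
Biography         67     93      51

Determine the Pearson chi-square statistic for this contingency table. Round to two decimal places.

Row totals: 130, 182, 62, 211. Column totals: 196, 268, 121. Grand total N = 585.
Expected counts (row total × column total / N):
  Mystery, Student: 130×196/585 = 43.556
  Mystery, Staff: 130×268/585 = 59.556
  Mystery, Public: 130×121/585 = 26.889
  Romance, Student: 182×196/585 = 60.978
  Romance, Staff: 182×268/585 = 83.378
  Romance, Public: 182×121/585 = 37.644
  SciFi, Student: 62×196/585 = 20.773
  SciFi, Staff: 62×268/585 = 28.403
  SciFi, Public: 62×121/585 = 12.824
  Biography, Student: 211×196/585 = 70.694
  Biography, Staff: 211×268/585 = 96.663
  Biography, Public: 211×121/585 = 43.643
Contributions (O − E)²/E:
  (36 − 43.556)²/43.556 = 1.3108
  (66 − 59.556)²/59.556 = 0.6972
  (28 − 26.889)²/26.889 = 0.0459
  (73 − 60.978)²/60.978 = 2.3702
  (90 − 83.378)²/83.378 = 0.5259
  (19 − 37.644)²/37.644 = 9.2338
  (20 − 20.773)²/20.773 = 0.0288
  (19 − 28.403)²/28.403 = 3.1129
  (23 − 12.824)²/12.824 = 8.0748
  (67 − 70.694)²/70.694 = 0.1930
  (93 − 96.663)²/96.663 = 0.1388
  (51 − 43.643)²/43.643 = 1.2402
χ² = 1.3108 + 0.6972 + 0.0459 + 2.3702 + 0.5259 + 9.2338 + 0.0288 + 3.1129 + 8.0748 + 0.1930 + 0.1388 + 1.2402 = 26.97

26.97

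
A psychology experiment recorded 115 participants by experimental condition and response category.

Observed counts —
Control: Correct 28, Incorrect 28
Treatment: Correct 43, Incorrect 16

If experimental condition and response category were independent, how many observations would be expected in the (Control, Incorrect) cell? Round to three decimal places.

Row total (Control) = 56; column total (Incorrect) = 44; grand total N = 115.
Expected count = (row total × column total) / N = 56 × 44 / 115 = 21.426.

21.426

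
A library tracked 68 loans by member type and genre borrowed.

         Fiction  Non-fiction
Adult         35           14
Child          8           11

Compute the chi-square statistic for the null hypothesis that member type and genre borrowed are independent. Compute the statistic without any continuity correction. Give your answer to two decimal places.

5.06

Row totals: 49, 19. Column totals: 43, 25. Grand total N = 68.
Expected counts (row total × column total / N):
  Adult, Fiction: 49×43/68 = 30.985
  Adult, Non-fiction: 49×25/68 = 18.015
  Child, Fiction: 19×43/68 = 12.015
  Child, Non-fiction: 19×25/68 = 6.985
Contributions (O − E)²/E:
  (35 − 30.985)²/30.985 = 0.5203
  (14 − 18.015)²/18.015 = 0.8948
  (8 − 12.015)²/12.015 = 1.3417
  (11 − 6.985)²/6.985 = 2.3078
χ² = 0.5203 + 0.8948 + 1.3417 + 2.3078 = 5.06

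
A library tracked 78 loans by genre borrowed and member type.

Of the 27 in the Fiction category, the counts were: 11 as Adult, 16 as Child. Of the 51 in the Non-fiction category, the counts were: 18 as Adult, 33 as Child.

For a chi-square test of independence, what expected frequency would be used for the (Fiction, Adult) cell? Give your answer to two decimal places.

10.04

Row total (Fiction) = 27; column total (Adult) = 29; grand total N = 78.
Expected count = (row total × column total) / N = 27 × 29 / 78 = 10.04.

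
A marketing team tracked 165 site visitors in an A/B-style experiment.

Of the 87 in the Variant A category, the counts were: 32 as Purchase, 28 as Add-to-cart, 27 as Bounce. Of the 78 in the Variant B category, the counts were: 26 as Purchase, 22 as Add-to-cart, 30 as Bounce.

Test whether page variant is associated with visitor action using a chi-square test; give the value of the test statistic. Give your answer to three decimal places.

Row totals: 87, 78. Column totals: 58, 50, 57. Grand total N = 165.
Expected counts (row total × column total / N):
  Variant A, Purchase: 87×58/165 = 30.5818
  Variant A, Add-to-cart: 87×50/165 = 26.3636
  Variant A, Bounce: 87×57/165 = 30.0545
  Variant B, Purchase: 78×58/165 = 27.4182
  Variant B, Add-to-cart: 78×50/165 = 23.6364
  Variant B, Bounce: 78×57/165 = 26.9455
Contributions (O − E)²/E:
  (32 − 30.5818)²/30.5818 = 0.0658
  (28 − 26.3636)²/26.3636 = 0.1016
  (27 − 30.0545)²/30.0545 = 0.3104
  (26 − 27.4182)²/27.4182 = 0.0734
  (22 − 23.6364)²/23.6364 = 0.1133
  (30 − 26.9455)²/26.9455 = 0.3463
χ² = 0.0658 + 0.1016 + 0.3104 + 0.0734 + 0.1133 + 0.3463 = 1.011

1.011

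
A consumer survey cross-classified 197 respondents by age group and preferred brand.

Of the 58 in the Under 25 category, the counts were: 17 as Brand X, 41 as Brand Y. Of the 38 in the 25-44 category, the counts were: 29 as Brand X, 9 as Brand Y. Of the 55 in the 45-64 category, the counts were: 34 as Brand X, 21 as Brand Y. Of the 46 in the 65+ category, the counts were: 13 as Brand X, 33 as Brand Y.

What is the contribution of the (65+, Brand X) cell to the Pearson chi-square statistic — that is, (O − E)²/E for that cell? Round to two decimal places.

Row total (65+) = 46; column total (Brand X) = 93; N = 197.
Expected count E = 46 × 93 / 197 = 21.716.
Contribution = (O − E)²/E = (13 − 21.716)² / 21.716 = 3.50.

3.50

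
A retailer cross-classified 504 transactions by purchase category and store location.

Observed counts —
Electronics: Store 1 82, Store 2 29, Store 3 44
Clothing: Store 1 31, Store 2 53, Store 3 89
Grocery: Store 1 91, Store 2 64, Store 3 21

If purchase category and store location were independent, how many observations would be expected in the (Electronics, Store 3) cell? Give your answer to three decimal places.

Row total (Electronics) = 155; column total (Store 3) = 154; grand total N = 504.
Expected count = (row total × column total) / N = 155 × 154 / 504 = 47.361.

47.361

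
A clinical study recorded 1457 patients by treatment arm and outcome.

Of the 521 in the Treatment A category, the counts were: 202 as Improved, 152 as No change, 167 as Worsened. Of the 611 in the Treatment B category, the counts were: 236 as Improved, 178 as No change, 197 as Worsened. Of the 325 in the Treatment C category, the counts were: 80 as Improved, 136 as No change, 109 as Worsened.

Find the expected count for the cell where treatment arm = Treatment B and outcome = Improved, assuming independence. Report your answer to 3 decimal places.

Row total (Treatment B) = 611; column total (Improved) = 518; grand total N = 1457.
Expected count = (row total × column total) / N = 611 × 518 / 1457 = 217.226.

217.226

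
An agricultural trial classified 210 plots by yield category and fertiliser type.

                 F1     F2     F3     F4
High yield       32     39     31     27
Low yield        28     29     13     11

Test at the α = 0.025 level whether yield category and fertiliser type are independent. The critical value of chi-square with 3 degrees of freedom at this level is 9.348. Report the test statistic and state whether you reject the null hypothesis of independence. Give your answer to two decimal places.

5.13; fail to reject H₀

Row totals: 129, 81. Column totals: 60, 68, 44, 38. Grand total N = 210.
Expected counts (row total × column total / N):
  High yield, F1: 129×60/210 = 36.857
  High yield, F2: 129×68/210 = 41.771
  High yield, F3: 129×44/210 = 27.029
  High yield, F4: 129×38/210 = 23.343
  Low yield, F1: 81×60/210 = 23.143
  Low yield, F2: 81×68/210 = 26.229
  Low yield, F3: 81×44/210 = 16.971
  Low yield, F4: 81×38/210 = 14.657
Contributions (O − E)²/E:
  (32 − 36.857)²/36.857 = 0.6401
  (39 − 41.771)²/41.771 = 0.1838
  (31 − 27.029)²/27.029 = 0.5834
  (27 − 23.343)²/23.343 = 0.5729
  (28 − 23.143)²/23.143 = 1.0193
  (29 − 26.229)²/26.229 = 0.2927
  (13 − 16.971)²/16.971 = 0.9292
  (11 − 14.657)²/14.657 = 0.9124
χ² = 0.6401 + 0.1838 + 0.5834 + 0.5729 + 1.0193 + 0.2927 + 0.9292 + 0.9124 = 5.13
df = (2−1)(4−1) = 3. Since 5.13 < 9.348, fail to reject the null hypothesis of independence at α = 0.025.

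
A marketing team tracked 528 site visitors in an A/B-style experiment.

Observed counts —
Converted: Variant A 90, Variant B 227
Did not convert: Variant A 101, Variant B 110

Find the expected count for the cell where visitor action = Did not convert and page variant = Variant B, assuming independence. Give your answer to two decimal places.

134.67

Row total (Did not convert) = 211; column total (Variant B) = 337; grand total N = 528.
Expected count = (row total × column total) / N = 211 × 337 / 528 = 134.67.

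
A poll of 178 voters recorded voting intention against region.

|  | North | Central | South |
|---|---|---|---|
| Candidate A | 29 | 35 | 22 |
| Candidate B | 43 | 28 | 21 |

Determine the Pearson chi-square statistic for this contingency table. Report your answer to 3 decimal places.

3.325

Row totals: 86, 92. Column totals: 72, 63, 43. Grand total N = 178.
Expected counts (row total × column total / N):
  Candidate A, North: 86×72/178 = 34.7865
  Candidate A, Central: 86×63/178 = 30.4382
  Candidate A, South: 86×43/178 = 20.7753
  Candidate B, North: 92×72/178 = 37.2135
  Candidate B, Central: 92×63/178 = 32.5618
  Candidate B, South: 92×43/178 = 22.2247
Contributions (O − E)²/E:
  (29 − 34.7865)²/34.7865 = 0.9625
  (35 − 30.4382)²/30.4382 = 0.6837
  (22 − 20.7753)²/20.7753 = 0.0722
  (43 − 37.2135)²/37.2135 = 0.8998
  (28 − 32.5618)²/32.5618 = 0.6391
  (21 − 22.2247)²/22.2247 = 0.0675
χ² = 0.9625 + 0.6837 + 0.0722 + 0.8998 + 0.6391 + 0.0675 = 3.325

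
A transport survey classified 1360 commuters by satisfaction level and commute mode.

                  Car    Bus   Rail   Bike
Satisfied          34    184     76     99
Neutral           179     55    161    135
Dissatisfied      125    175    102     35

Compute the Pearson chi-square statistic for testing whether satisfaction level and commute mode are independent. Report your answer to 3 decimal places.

235.704

Row totals: 393, 530, 437. Column totals: 338, 414, 339, 269. Grand total N = 1360.
Expected counts (row total × column total / N):
  Satisfied, Car: 393×338/1360 = 97.6721
  Satisfied, Bus: 393×414/1360 = 119.6338
  Satisfied, Rail: 393×339/1360 = 97.9610
  Satisfied, Bike: 393×269/1360 = 77.7331
  Neutral, Car: 530×338/1360 = 131.7206
  Neutral, Bus: 530×414/1360 = 161.3382
  Neutral, Rail: 530×339/1360 = 132.1103
  Neutral, Bike: 530×269/1360 = 104.8309
  Dissatisfied, Car: 437×338/1360 = 108.6074
  Dissatisfied, Bus: 437×414/1360 = 133.0279
  Dissatisfied, Rail: 437×339/1360 = 108.9287
  Dissatisfied, Bike: 437×269/1360 = 86.4360
Contributions (O − E)²/E:
  (34 − 97.6721)²/97.6721 = 41.5076
  (184 − 119.6338)²/119.6338 = 34.6307
  (76 − 97.9610)²/97.9610 = 4.9232
  (99 − 77.7331)²/77.7331 = 5.8184
  (179 − 131.7206)²/131.7206 = 16.9703
  (55 − 161.3382)²/161.3382 = 70.0876
  (161 − 132.1103)²/132.1103 = 6.3176
  (135 − 104.8309)²/104.8309 = 8.6823
  (125 − 108.6074)²/108.6074 = 2.4742
  (175 − 133.0279)²/133.0279 = 13.2428
  (102 − 108.9287)²/108.9287 = 0.4407
  (35 − 86.4360)²/86.4360 = 30.6083
χ² = 41.5076 + 34.6307 + 4.9232 + 5.8184 + 16.9703 + 70.0876 + 6.3176 + 8.6823 + 2.4742 + 13.2428 + 0.4407 + 30.6083 = 235.704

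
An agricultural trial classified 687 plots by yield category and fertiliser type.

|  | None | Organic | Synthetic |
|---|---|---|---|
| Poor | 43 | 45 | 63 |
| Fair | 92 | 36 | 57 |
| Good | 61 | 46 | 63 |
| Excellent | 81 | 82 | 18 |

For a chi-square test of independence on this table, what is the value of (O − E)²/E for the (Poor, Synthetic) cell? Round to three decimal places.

Row total (Poor) = 151; column total (Synthetic) = 201; N = 687.
Expected count E = 151 × 201 / 687 = 44.17904.
Contribution = (O − E)²/E = (63 − 44.17904)² / 44.17904 = 8.018.

8.018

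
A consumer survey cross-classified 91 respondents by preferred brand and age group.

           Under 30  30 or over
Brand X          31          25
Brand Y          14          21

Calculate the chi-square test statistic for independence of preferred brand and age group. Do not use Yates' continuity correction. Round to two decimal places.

Row totals: 56, 35. Column totals: 45, 46. Grand total N = 91.
Expected counts (row total × column total / N):
  Brand X, Under 30: 56×45/91 = 27.692
  Brand X, 30 or over: 56×46/91 = 28.308
  Brand Y, Under 30: 35×45/91 = 17.308
  Brand Y, 30 or over: 35×46/91 = 17.692
Contributions (O − E)²/E:
  (31 − 27.692)²/27.692 = 0.3952
  (25 − 28.308)²/28.308 = 0.3866
  (14 − 17.308)²/17.308 = 0.6322
  (21 − 17.692)²/17.692 = 0.6185
χ² = 0.3952 + 0.3866 + 0.6322 + 0.6185 = 2.03

2.03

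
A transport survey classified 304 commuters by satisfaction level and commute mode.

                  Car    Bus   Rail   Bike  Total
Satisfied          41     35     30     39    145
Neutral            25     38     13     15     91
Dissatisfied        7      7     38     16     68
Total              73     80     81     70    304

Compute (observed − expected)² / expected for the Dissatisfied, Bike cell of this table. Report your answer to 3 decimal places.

Row total (Dissatisfied) = 68; column total (Bike) = 70; N = 304.
Expected count E = 68 × 70 / 304 = 15.6579.
Contribution = (O − E)²/E = (16 − 15.6579)² / 15.6579 = 0.007.

0.007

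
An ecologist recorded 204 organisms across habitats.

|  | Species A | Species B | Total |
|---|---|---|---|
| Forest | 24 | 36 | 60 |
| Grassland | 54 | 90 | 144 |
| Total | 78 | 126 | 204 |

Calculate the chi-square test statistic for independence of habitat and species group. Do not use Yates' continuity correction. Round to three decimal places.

0.112

Grand total N = 204.
Expected counts (row total × column total / N):
  Forest, Species A: 60×78/204 = 22.9412
  Forest, Species B: 60×126/204 = 37.0588
  Grassland, Species A: 144×78/204 = 55.0588
  Grassland, Species B: 144×126/204 = 88.9412
Contributions (O − E)²/E:
  (24 − 22.9412)²/22.9412 = 0.0489
  (36 − 37.0588)²/37.0588 = 0.0303
  (54 − 55.0588)²/55.0588 = 0.0204
  (90 − 88.9412)²/88.9412 = 0.0126
χ² = 0.0489 + 0.0303 + 0.0204 + 0.0126 = 0.112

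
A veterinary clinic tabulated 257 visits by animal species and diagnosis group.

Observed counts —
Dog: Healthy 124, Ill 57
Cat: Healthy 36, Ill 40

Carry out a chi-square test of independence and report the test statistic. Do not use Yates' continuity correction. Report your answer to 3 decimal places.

Row totals: 181, 76. Column totals: 160, 97. Grand total N = 257.
Expected counts (row total × column total / N):
  Dog, Healthy: 181×160/257 = 112.6848
  Dog, Ill: 181×97/257 = 68.3152
  Cat, Healthy: 76×160/257 = 47.3152
  Cat, Ill: 76×97/257 = 28.6848
Contributions (O − E)²/E:
  (124 − 112.6848)²/112.6848 = 1.1362
  (57 − 68.3152)²/68.3152 = 1.8742
  (36 − 47.3152)²/47.3152 = 2.7060
  (40 − 28.6848)²/28.6848 = 4.4635
χ² = 1.1362 + 1.8742 + 2.7060 + 4.4635 = 10.180

10.180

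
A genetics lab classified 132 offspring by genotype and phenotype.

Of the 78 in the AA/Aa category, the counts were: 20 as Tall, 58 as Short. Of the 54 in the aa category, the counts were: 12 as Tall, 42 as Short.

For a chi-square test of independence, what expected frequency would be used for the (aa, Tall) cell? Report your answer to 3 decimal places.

Row total (aa) = 54; column total (Tall) = 32; grand total N = 132.
Expected count = (row total × column total) / N = 54 × 32 / 132 = 13.091.

13.091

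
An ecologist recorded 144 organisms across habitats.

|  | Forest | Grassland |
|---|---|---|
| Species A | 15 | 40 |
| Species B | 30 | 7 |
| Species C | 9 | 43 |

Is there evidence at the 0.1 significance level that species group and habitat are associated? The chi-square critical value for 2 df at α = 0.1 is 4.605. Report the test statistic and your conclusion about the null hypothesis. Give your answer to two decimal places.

41.48; reject H₀

Row totals: 55, 37, 52. Column totals: 54, 90. Grand total N = 144.
Expected counts (row total × column total / N):
  Species A, Forest: 55×54/144 = 20.625
  Species A, Grassland: 55×90/144 = 34.375
  Species B, Forest: 37×54/144 = 13.875
  Species B, Grassland: 37×90/144 = 23.125
  Species C, Forest: 52×54/144 = 19.500
  Species C, Grassland: 52×90/144 = 32.500
Contributions (O − E)²/E:
  (15 − 20.625)²/20.625 = 1.5341
  (40 − 34.375)²/34.375 = 0.9205
  (30 − 13.875)²/13.875 = 18.7399
  (7 − 23.125)²/23.125 = 11.2439
  (9 − 19.500)²/19.500 = 5.6538
  (43 − 32.500)²/32.500 = 3.3923
χ² = 1.5341 + 0.9205 + 18.7399 + 11.2439 + 5.6538 + 3.3923 = 41.48
df = (3−1)(2−1) = 2. Since 41.48 > 4.605, reject the null hypothesis of independence at α = 0.1.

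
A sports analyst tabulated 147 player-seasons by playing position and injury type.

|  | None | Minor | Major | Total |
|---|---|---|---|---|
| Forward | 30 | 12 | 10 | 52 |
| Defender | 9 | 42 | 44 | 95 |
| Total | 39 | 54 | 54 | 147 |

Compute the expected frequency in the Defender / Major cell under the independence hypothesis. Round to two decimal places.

34.90

Row total (Defender) = 95; column total (Major) = 54; grand total N = 147.
Expected count = (row total × column total) / N = 95 × 54 / 147 = 34.90.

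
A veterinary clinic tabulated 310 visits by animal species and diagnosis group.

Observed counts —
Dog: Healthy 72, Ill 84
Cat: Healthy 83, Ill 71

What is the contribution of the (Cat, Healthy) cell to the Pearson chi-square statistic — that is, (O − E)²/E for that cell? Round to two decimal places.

Row total (Cat) = 154; column total (Healthy) = 155; N = 310.
Expected count E = 154 × 155 / 310 = 77.000.
Contribution = (O − E)²/E = (83 − 77.000)² / 77.000 = 0.47.

0.47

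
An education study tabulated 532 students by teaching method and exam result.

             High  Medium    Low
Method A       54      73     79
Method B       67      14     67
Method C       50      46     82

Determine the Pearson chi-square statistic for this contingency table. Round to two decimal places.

36.03

Row totals: 206, 148, 178. Column totals: 171, 133, 228. Grand total N = 532.
Expected counts (row total × column total / N):
  Method A, High: 206×171/532 = 66.2143
  Method A, Medium: 206×133/532 = 51.5000
  Method A, Low: 206×228/532 = 88.2857
  Method B, High: 148×171/532 = 47.5714
  Method B, Medium: 148×133/532 = 37.0000
  Method B, Low: 148×228/532 = 63.4286
  Method C, High: 178×171/532 = 57.2143
  Method C, Medium: 178×133/532 = 44.5000
  Method C, Low: 178×228/532 = 76.2857
Contributions (O − E)²/E:
  (54 − 66.2143)²/66.2143 = 2.2531
  (73 − 51.5000)²/51.5000 = 8.9757
  (79 − 88.2857)²/88.2857 = 0.9766
  (67 − 47.5714)²/47.5714 = 7.9348
  (14 − 37.0000)²/37.0000 = 14.2973
  (67 − 63.4286)²/63.4286 = 0.2011
  (50 − 57.2143)²/57.2143 = 0.9097
  (46 − 44.5000)²/44.5000 = 0.0506
  (82 − 76.2857)²/76.2857 = 0.4280
χ² = 2.2531 + 8.9757 + 0.9766 + 7.9348 + 14.2973 + 0.2011 + 0.9097 + 0.0506 + 0.4280 = 36.03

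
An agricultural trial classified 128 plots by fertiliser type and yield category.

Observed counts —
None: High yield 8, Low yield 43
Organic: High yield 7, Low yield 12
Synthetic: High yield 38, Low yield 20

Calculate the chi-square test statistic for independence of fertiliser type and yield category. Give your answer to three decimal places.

27.967

Row totals: 51, 19, 58. Column totals: 53, 75. Grand total N = 128.
Expected counts (row total × column total / N):
  None, High yield: 51×53/128 = 21.11719
  None, Low yield: 51×75/128 = 29.88281
  Organic, High yield: 19×53/128 = 7.86719
  Organic, Low yield: 19×75/128 = 11.13281
  Synthetic, High yield: 58×53/128 = 24.01562
  Synthetic, Low yield: 58×75/128 = 33.98438
Contributions (O − E)²/E:
  (8 − 21.11719)²/21.11719 = 8.1479
  (43 − 29.88281)²/29.88281 = 5.7578
  (7 − 7.86719)²/7.86719 = 0.0956
  (12 − 11.13281)²/11.13281 = 0.0675
  (38 − 24.01562)²/24.01562 = 8.1432
  (20 − 33.98438)²/33.98438 = 5.7545
χ² = 8.1479 + 5.7578 + 0.0956 + 0.0675 + 8.1432 + 5.7545 = 27.967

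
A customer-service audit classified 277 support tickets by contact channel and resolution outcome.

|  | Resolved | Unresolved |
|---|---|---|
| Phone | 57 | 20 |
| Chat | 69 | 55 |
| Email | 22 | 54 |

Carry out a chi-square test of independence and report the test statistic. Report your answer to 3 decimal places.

31.679

Row totals: 77, 124, 76. Column totals: 148, 129. Grand total N = 277.
Expected counts (row total × column total / N):
  Phone, Resolved: 77×148/277 = 41.14079
  Phone, Unresolved: 77×129/277 = 35.85921
  Chat, Resolved: 124×148/277 = 66.25271
  Chat, Unresolved: 124×129/277 = 57.74729
  Email, Resolved: 76×148/277 = 40.60650
  Email, Unresolved: 76×129/277 = 35.39350
Contributions (O − E)²/E:
  (57 − 41.14079)²/41.14079 = 6.1135
  (20 − 35.85921)²/35.85921 = 7.0139
  (69 − 66.25271)²/66.25271 = 0.1139
  (55 − 57.74729)²/57.74729 = 0.1307
  (22 − 40.60650)²/40.60650 = 8.5258
  (54 − 35.39350)²/35.39350 = 9.7815
χ² = 6.1135 + 7.0139 + 0.1139 + 0.1307 + 8.5258 + 9.7815 = 31.679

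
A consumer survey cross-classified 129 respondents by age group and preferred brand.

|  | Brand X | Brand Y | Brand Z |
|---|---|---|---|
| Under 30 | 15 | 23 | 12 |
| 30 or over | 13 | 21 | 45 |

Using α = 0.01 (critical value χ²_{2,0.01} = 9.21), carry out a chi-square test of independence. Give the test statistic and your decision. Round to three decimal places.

13.502; reject H₀

Row totals: 50, 79. Column totals: 28, 44, 57. Grand total N = 129.
Expected counts (row total × column total / N):
  Under 30, Brand X: 50×28/129 = 10.8527
  Under 30, Brand Y: 50×44/129 = 17.0543
  Under 30, Brand Z: 50×57/129 = 22.0930
  30 or over, Brand X: 79×28/129 = 17.1473
  30 or over, Brand Y: 79×44/129 = 26.9457
  30 or over, Brand Z: 79×57/129 = 34.9070
Contributions (O − E)²/E:
  (15 − 10.8527)²/10.8527 = 1.5849
  (23 − 17.0543)²/17.0543 = 2.0729
  (12 − 22.0930)²/22.0930 = 4.6109
  (13 − 17.1473)²/17.1473 = 1.0031
  (21 − 26.9457)²/26.9457 = 1.3119
  (45 − 34.9070)²/34.9070 = 2.9183
χ² = 1.5849 + 2.0729 + 4.6109 + 1.0031 + 1.3119 + 2.9183 = 13.502
df = (2−1)(3−1) = 2. Since 13.502 > 9.21, reject the null hypothesis of independence at α = 0.01.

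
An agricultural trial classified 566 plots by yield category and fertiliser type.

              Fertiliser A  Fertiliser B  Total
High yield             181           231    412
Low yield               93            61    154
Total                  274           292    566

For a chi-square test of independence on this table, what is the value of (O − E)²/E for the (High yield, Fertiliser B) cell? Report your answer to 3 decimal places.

Row total (High yield) = 412; column total (Fertiliser B) = 292; N = 566.
Expected count E = 412 × 292 / 566 = 212.5512.
Contribution = (O − E)²/E = (231 − 212.5512)² / 212.5512 = 1.601.

1.601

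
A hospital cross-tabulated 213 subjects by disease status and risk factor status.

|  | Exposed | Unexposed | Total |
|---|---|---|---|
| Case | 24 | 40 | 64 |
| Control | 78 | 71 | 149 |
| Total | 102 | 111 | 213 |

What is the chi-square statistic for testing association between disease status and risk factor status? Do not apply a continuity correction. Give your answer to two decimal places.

Grand total N = 213.
Expected counts (row total × column total / N):
  Case, Exposed: 64×102/213 = 30.648
  Case, Unexposed: 64×111/213 = 33.352
  Control, Exposed: 149×102/213 = 71.352
  Control, Unexposed: 149×111/213 = 77.648
Contributions (O − E)²/E:
  (24 − 30.648)²/30.648 = 1.4420
  (40 − 33.352)²/33.352 = 1.3251
  (78 − 71.352)²/71.352 = 0.6194
  (71 − 77.648)²/77.648 = 0.5692
χ² = 1.4420 + 1.3251 + 0.6194 + 0.5692 = 3.96

3.96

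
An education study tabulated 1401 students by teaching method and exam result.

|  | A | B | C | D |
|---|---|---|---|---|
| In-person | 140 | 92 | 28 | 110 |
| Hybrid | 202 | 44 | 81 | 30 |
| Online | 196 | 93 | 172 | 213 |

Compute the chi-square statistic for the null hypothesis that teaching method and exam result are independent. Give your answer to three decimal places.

162.633

Row totals: 370, 357, 674. Column totals: 538, 229, 281, 353. Grand total N = 1401.
Expected counts (row total × column total / N):
  In-person, A: 370×538/1401 = 142.0842
  In-person, B: 370×229/1401 = 60.4782
  In-person, C: 370×281/1401 = 74.2113
  In-person, D: 370×353/1401 = 93.2263
  Hybrid, A: 357×538/1401 = 137.0921
  Hybrid, B: 357×229/1401 = 58.3533
  Hybrid, C: 357×281/1401 = 71.6039
  Hybrid, D: 357×353/1401 = 89.9507
  Online, A: 674×538/1401 = 258.8237
  Online, B: 674×229/1401 = 110.1685
  Online, C: 674×281/1401 = 135.1849
  Online, D: 674×353/1401 = 169.8230
Contributions (O − E)²/E:
  (140 − 142.0842)²/142.0842 = 0.0306
  (92 − 60.4782)²/60.4782 = 16.4295
  (28 − 74.2113)²/74.2113 = 28.7757
  (110 − 93.2263)²/93.2263 = 3.0180
  (202 − 137.0921)²/137.0921 = 30.7314
  (44 − 58.3533)²/58.3533 = 3.5305
  (81 − 71.6039)²/71.6039 = 1.2330
  (30 − 89.9507)²/89.9507 = 39.9562
  (196 − 258.8237)²/258.8237 = 15.2491
  (93 − 110.1685)²/110.1685 = 2.6755
  (172 − 135.1849)²/135.1849 = 10.0259
  (213 − 169.8230)²/169.8230 = 10.9776
χ² = 0.0306 + 16.4295 + 28.7757 + 3.0180 + 30.7314 + 3.5305 + 1.2330 + 39.9562 + 15.2491 + 2.6755 + 10.0259 + 10.9776 = 162.633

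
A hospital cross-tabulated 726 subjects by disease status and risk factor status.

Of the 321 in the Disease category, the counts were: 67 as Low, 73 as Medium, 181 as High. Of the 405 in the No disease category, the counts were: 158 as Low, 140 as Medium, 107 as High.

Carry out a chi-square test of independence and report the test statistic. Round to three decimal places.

68.086

Row totals: 321, 405. Column totals: 225, 213, 288. Grand total N = 726.
Expected counts (row total × column total / N):
  Disease, Low: 321×225/726 = 99.48347
  Disease, Medium: 321×213/726 = 94.17769
  Disease, High: 321×288/726 = 127.33884
  No disease, Low: 405×225/726 = 125.51653
  No disease, Medium: 405×213/726 = 118.82231
  No disease, High: 405×288/726 = 160.66116
Contributions (O − E)²/E:
  (67 − 99.48347)²/99.48347 = 10.6065
  (73 − 94.17769)²/94.17769 = 4.7622
  (181 − 127.33884)²/127.33884 = 22.6131
  (158 − 125.51653)²/125.51653 = 8.4067
  (140 − 118.82231)²/118.82231 = 3.7745
  (107 − 160.66116)²/160.66116 = 17.9229
χ² = 10.6065 + 4.7622 + 22.6131 + 8.4067 + 3.7745 + 17.9229 = 68.086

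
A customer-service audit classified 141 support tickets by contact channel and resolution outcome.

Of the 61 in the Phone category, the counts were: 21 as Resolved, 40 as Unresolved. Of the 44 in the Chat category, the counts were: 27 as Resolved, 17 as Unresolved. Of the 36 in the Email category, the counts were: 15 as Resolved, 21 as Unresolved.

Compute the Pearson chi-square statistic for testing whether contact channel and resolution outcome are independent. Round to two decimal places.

7.68

Row totals: 61, 44, 36. Column totals: 63, 78. Grand total N = 141.
Expected counts (row total × column total / N):
  Phone, Resolved: 61×63/141 = 27.255
  Phone, Unresolved: 61×78/141 = 33.745
  Chat, Resolved: 44×63/141 = 19.660
  Chat, Unresolved: 44×78/141 = 24.340
  Email, Resolved: 36×63/141 = 16.085
  Email, Unresolved: 36×78/141 = 19.915
Contributions (O − E)²/E:
  (21 − 27.255)²/27.255 = 1.4355
  (40 − 33.745)²/33.745 = 1.1594
  (27 − 19.660)²/19.660 = 2.7404
  (17 − 24.340)²/24.340 = 2.2135
  (15 − 16.085)²/16.085 = 0.0732
  (21 − 19.915)²/19.915 = 0.0591
χ² = 1.4355 + 1.1594 + 2.7404 + 2.2135 + 0.0732 + 0.0591 = 7.68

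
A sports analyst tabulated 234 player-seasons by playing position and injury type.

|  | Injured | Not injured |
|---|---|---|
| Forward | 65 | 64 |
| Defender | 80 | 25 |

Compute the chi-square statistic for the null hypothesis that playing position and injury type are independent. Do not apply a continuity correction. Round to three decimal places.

Row totals: 129, 105. Column totals: 145, 89. Grand total N = 234.
Expected counts (row total × column total / N):
  Forward, Injured: 129×145/234 = 79.9359
  Forward, Not injured: 129×89/234 = 49.0641
  Defender, Injured: 105×145/234 = 65.0641
  Defender, Not injured: 105×89/234 = 39.9359
Contributions (O − E)²/E:
  (65 − 79.9359)²/79.9359 = 2.7907
  (64 − 49.0641)²/49.0641 = 4.5467
  (80 − 65.0641)²/65.0641 = 3.4286
  (25 − 39.9359)²/39.9359 = 5.5860
χ² = 2.7907 + 4.5467 + 3.4286 + 5.5860 = 16.352

16.352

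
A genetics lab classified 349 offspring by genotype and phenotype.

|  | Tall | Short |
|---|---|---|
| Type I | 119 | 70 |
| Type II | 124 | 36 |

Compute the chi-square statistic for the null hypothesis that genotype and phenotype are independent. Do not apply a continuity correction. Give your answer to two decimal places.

8.66

Row totals: 189, 160. Column totals: 243, 106. Grand total N = 349.
Expected counts (row total × column total / N):
  Type I, Tall: 189×243/349 = 131.596
  Type I, Short: 189×106/349 = 57.404
  Type II, Tall: 160×243/349 = 111.404
  Type II, Short: 160×106/349 = 48.596
Contributions (O − E)²/E:
  (119 − 131.596)²/131.596 = 1.2057
  (70 − 57.404)²/57.404 = 2.7639
  (124 − 111.404)²/111.404 = 1.4242
  (36 − 48.596)²/48.596 = 3.2649
χ² = 1.2057 + 2.7639 + 1.4242 + 3.2649 = 8.66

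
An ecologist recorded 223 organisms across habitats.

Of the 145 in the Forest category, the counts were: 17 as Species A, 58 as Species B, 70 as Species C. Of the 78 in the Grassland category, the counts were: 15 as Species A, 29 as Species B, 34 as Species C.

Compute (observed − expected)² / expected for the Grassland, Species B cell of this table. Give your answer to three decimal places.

0.067

Row total (Grassland) = 78; column total (Species B) = 87; N = 223.
Expected count E = 78 × 87 / 223 = 30.4305.
Contribution = (O − E)²/E = (29 − 30.4305)² / 30.4305 = 0.067.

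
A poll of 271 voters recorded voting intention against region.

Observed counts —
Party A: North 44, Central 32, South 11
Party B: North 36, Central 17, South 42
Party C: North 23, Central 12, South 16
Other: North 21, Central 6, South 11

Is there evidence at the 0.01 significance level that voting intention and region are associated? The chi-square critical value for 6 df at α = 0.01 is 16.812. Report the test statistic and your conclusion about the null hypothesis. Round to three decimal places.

26.047; reject H₀

Row totals: 87, 95, 51, 38. Column totals: 124, 67, 80. Grand total N = 271.
Expected counts (row total × column total / N):
  Party A, North: 87×124/271 = 39.8081
  Party A, Central: 87×67/271 = 21.5092
  Party A, South: 87×80/271 = 25.6827
  Party B, North: 95×124/271 = 43.4686
  Party B, Central: 95×67/271 = 23.4871
  Party B, South: 95×80/271 = 28.0443
  Party C, North: 51×124/271 = 23.3358
  Party C, Central: 51×67/271 = 12.6089
  Party C, South: 51×80/271 = 15.0554
  Other, North: 38×124/271 = 17.3875
  Other, Central: 38×67/271 = 9.3948
  Other, South: 38×80/271 = 11.2177
Contributions (O − E)²/E:
  (44 − 39.8081)²/39.8081 = 0.4414
  (32 − 21.5092)²/21.5092 = 5.1167
  (11 − 25.6827)²/25.6827 = 8.3940
  (36 − 43.4686)²/43.4686 = 1.2832
  (17 − 23.4871)²/23.4871 = 1.7917
  (42 − 28.0443)²/28.0443 = 6.9448
  (23 − 23.3358)²/23.3358 = 0.0048
  (12 − 12.6089)²/12.6089 = 0.0294
  (16 − 15.0554)²/15.0554 = 0.0593
  (21 − 17.3875)²/17.3875 = 0.7505
  (6 − 9.3948)²/9.3948 = 1.2267
  (11 − 11.2177)²/11.2177 = 0.0042
χ² = 0.4414 + 5.1167 + 8.3940 + 1.2832 + 1.7917 + 6.9448 + 0.0048 + 0.0294 + 0.0593 + 0.7505 + 1.2267 + 0.0042 = 26.047
df = (4−1)(3−1) = 6. Since 26.047 > 16.812, reject the null hypothesis of independence at α = 0.01.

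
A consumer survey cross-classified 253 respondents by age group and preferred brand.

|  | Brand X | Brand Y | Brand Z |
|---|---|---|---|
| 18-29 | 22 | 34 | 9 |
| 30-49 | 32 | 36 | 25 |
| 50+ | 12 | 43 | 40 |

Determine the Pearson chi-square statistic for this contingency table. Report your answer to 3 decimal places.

22.977

Row totals: 65, 93, 95. Column totals: 66, 113, 74. Grand total N = 253.
Expected counts (row total × column total / N):
  18-29, Brand X: 65×66/253 = 16.9565
  18-29, Brand Y: 65×113/253 = 29.0316
  18-29, Brand Z: 65×74/253 = 19.0119
  30-49, Brand X: 93×66/253 = 24.2609
  30-49, Brand Y: 93×113/253 = 41.5375
  30-49, Brand Z: 93×74/253 = 27.2016
  50+, Brand X: 95×66/253 = 24.7826
  50+, Brand Y: 95×113/253 = 42.4308
  50+, Brand Z: 95×74/253 = 27.7866
Contributions (O − E)²/E:
  (22 − 16.9565)²/16.9565 = 1.5001
  (34 − 29.0316)²/29.0316 = 0.8503
  (9 − 19.0119)²/19.0119 = 5.2724
  (32 − 24.2609)²/24.2609 = 2.4687
  (36 − 41.5375)²/41.5375 = 0.7382
  (25 − 27.2016)²/27.2016 = 0.1782
  (12 − 24.7826)²/24.7826 = 6.5931
  (43 − 42.4308)²/42.4308 = 0.0076
  (40 − 27.7866)²/27.7866 = 5.3683
χ² = 1.5001 + 0.8503 + 5.2724 + 2.4687 + 0.7382 + 0.1782 + 6.5931 + 0.0076 + 5.3683 = 22.977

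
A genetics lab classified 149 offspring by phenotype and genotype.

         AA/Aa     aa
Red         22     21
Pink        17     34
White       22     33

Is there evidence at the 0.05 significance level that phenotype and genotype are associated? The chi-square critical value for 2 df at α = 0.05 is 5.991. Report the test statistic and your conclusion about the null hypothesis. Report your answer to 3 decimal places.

3.099; fail to reject H₀

Row totals: 43, 51, 55. Column totals: 61, 88. Grand total N = 149.
Expected counts (row total × column total / N):
  Red, AA/Aa: 43×61/149 = 17.6040
  Red, aa: 43×88/149 = 25.3960
  Pink, AA/Aa: 51×61/149 = 20.8792
  Pink, aa: 51×88/149 = 30.1208
  White, AA/Aa: 55×61/149 = 22.5168
  White, aa: 55×88/149 = 32.4832
Contributions (O − E)²/E:
  (22 − 17.6040)²/17.6040 = 1.0978
  (21 − 25.3960)²/25.3960 = 0.7609
  (17 − 20.8792)²/20.8792 = 0.7207
  (34 − 30.1208)²/30.1208 = 0.4996
  (22 − 22.5168)²/22.5168 = 0.0119
  (33 − 32.4832)²/32.4832 = 0.0082
χ² = 1.0978 + 0.7609 + 0.7207 + 0.4996 + 0.0119 + 0.0082 = 3.099
df = (3−1)(2−1) = 2. Since 3.099 < 5.991, fail to reject the null hypothesis of independence at α = 0.05.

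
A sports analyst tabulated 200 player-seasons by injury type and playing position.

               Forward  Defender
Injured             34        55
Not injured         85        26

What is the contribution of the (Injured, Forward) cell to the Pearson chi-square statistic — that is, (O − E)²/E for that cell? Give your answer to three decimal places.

Row total (Injured) = 89; column total (Forward) = 119; N = 200.
Expected count E = 89 × 119 / 200 = 52.9550.
Contribution = (O − E)²/E = (34 − 52.9550)² / 52.9550 = 6.785.

6.785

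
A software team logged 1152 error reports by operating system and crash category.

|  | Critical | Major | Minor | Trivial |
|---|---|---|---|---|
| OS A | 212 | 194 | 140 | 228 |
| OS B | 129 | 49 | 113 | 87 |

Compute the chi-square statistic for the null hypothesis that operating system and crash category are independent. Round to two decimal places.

Row totals: 774, 378. Column totals: 341, 243, 253, 315. Grand total N = 1152.
Expected counts (row total × column total / N):
  OS A, Critical: 774×341/1152 = 229.109
  OS A, Major: 774×243/1152 = 163.266
  OS A, Minor: 774×253/1152 = 169.984
  OS A, Trivial: 774×315/1152 = 211.641
  OS B, Critical: 378×341/1152 = 111.891
  OS B, Major: 378×243/1152 = 79.734
  OS B, Minor: 378×253/1152 = 83.016
  OS B, Trivial: 378×315/1152 = 103.359
Contributions (O − E)²/E:
  (212 − 229.109)²/229.109 = 1.2776
  (194 − 163.266)²/163.266 = 5.7855
  (140 − 169.984)²/169.984 = 5.2890
  (228 − 211.641)²/211.641 = 1.2645
  (129 − 111.891)²/111.891 = 2.6161
  (49 − 79.734)²/79.734 = 11.8466
  (113 − 83.016)²/83.016 = 10.8297
  (87 − 103.359)²/103.359 = 2.5892
χ² = 1.2776 + 5.7855 + 5.2890 + 1.2645 + 2.6161 + 11.8466 + 10.8297 + 2.5892 = 41.50

41.50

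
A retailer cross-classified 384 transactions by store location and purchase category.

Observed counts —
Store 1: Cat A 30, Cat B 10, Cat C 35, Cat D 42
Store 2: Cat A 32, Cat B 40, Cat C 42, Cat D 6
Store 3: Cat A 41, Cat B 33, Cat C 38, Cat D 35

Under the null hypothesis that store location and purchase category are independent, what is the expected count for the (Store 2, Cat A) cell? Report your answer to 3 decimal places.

32.188

Row total (Store 2) = 120; column total (Cat A) = 103; grand total N = 384.
Expected count = (row total × column total) / N = 120 × 103 / 384 = 32.188.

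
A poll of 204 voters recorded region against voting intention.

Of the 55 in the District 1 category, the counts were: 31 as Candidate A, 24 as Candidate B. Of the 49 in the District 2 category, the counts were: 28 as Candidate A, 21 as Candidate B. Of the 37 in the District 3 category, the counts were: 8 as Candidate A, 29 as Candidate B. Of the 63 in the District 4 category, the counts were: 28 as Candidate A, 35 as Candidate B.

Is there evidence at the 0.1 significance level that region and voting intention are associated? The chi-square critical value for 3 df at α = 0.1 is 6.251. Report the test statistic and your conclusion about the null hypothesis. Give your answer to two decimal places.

Row totals: 55, 49, 37, 63. Column totals: 95, 109. Grand total N = 204.
Expected counts (row total × column total / N):
  District 1, Candidate A: 55×95/204 = 25.613
  District 1, Candidate B: 55×109/204 = 29.387
  District 2, Candidate A: 49×95/204 = 22.819
  District 2, Candidate B: 49×109/204 = 26.181
  District 3, Candidate A: 37×95/204 = 17.230
  District 3, Candidate B: 37×109/204 = 19.770
  District 4, Candidate A: 63×95/204 = 29.338
  District 4, Candidate B: 63×109/204 = 33.662
Contributions (O − E)²/E:
  (31 − 25.613)²/25.613 = 1.1330
  (24 − 29.387)²/29.387 = 0.9875
  (28 − 22.819)²/22.819 = 1.1763
  (21 − 26.181)²/26.181 = 1.0253
  (8 − 17.230)²/17.230 = 4.9445
  (29 − 19.770)²/19.770 = 4.3092
  (28 − 29.338)²/29.338 = 0.0610
  (35 − 33.662)²/33.662 = 0.0532
χ² = 1.1330 + 0.9875 + 1.1763 + 1.0253 + 4.9445 + 4.3092 + 0.0610 + 0.0532 = 13.69
df = (4−1)(2−1) = 3. Since 13.69 > 6.251, reject the null hypothesis of independence at α = 0.1.

13.69; reject H₀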